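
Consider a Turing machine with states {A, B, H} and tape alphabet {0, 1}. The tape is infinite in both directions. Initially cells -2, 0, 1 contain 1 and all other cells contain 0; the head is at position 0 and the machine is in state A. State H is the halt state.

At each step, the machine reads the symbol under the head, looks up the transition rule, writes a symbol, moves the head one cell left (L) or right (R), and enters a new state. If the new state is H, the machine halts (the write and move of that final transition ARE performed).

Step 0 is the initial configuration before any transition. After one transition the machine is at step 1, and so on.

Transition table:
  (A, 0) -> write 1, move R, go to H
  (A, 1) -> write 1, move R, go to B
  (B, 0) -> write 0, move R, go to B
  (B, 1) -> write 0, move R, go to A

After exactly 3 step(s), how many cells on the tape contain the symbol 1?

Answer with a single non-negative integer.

Step 1: in state A at pos 0, read 1 -> (A,1)->write 1,move R,goto B. Now: state=B, head=1, tape[-3..2]=010110 (head:     ^)
Step 2: in state B at pos 1, read 1 -> (B,1)->write 0,move R,goto A. Now: state=A, head=2, tape[-3..3]=0101000 (head:      ^)
Step 3: in state A at pos 2, read 0 -> (A,0)->write 1,move R,goto H. Now: state=H, head=3, tape[-3..4]=01010100 (head:       ^)
Cells containing 1 after step 3: {-2, 0, 2} -> 3 cell(s)

Answer: 3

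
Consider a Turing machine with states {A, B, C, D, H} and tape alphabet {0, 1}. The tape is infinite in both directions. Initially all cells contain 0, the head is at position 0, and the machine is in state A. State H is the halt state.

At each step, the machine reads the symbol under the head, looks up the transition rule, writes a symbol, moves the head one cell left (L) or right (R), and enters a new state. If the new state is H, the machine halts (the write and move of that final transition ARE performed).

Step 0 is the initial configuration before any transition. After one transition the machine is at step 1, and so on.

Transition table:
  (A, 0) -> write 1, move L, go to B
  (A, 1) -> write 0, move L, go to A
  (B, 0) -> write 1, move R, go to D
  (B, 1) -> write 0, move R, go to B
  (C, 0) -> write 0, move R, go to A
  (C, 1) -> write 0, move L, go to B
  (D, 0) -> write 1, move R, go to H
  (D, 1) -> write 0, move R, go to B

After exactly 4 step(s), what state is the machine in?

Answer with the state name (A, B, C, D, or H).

Step 1: in state A at pos 0, read 0 -> (A,0)->write 1,move L,goto B. Now: state=B, head=-1, tape[-2..1]=0010 (head:  ^)
Step 2: in state B at pos -1, read 0 -> (B,0)->write 1,move R,goto D. Now: state=D, head=0, tape[-2..1]=0110 (head:   ^)
Step 3: in state D at pos 0, read 1 -> (D,1)->write 0,move R,goto B. Now: state=B, head=1, tape[-2..2]=01000 (head:    ^)
Step 4: in state B at pos 1, read 0 -> (B,0)->write 1,move R,goto D. Now: state=D, head=2, tape[-2..3]=010100 (head:     ^)

Answer: D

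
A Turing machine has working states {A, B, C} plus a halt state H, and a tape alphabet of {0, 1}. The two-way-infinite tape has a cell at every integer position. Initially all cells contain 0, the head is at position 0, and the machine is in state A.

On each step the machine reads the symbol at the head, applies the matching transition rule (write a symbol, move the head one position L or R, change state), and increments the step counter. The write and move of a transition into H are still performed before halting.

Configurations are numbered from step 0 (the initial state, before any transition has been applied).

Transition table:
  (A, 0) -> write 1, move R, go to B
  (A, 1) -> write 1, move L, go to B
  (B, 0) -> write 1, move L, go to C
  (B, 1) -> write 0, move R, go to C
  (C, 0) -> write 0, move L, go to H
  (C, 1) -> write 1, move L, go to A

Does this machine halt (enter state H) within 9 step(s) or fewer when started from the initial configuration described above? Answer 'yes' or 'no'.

Answer: yes

Derivation:
Step 1: in state A at pos 0, read 0 -> (A,0)->write 1,move R,goto B. Now: state=B, head=1, tape[-1..2]=0100 (head:   ^)
Step 2: in state B at pos 1, read 0 -> (B,0)->write 1,move L,goto C. Now: state=C, head=0, tape[-1..2]=0110 (head:  ^)
Step 3: in state C at pos 0, read 1 -> (C,1)->write 1,move L,goto A. Now: state=A, head=-1, tape[-2..2]=00110 (head:  ^)
Step 4: in state A at pos -1, read 0 -> (A,0)->write 1,move R,goto B. Now: state=B, head=0, tape[-2..2]=01110 (head:   ^)
Step 5: in state B at pos 0, read 1 -> (B,1)->write 0,move R,goto C. Now: state=C, head=1, tape[-2..2]=01010 (head:    ^)
Step 6: in state C at pos 1, read 1 -> (C,1)->write 1,move L,goto A. Now: state=A, head=0, tape[-2..2]=01010 (head:   ^)
Step 7: in state A at pos 0, read 0 -> (A,0)->write 1,move R,goto B. Now: state=B, head=1, tape[-2..2]=01110 (head:    ^)
Step 8: in state B at pos 1, read 1 -> (B,1)->write 0,move R,goto C. Now: state=C, head=2, tape[-2..3]=011000 (head:     ^)
Step 9: in state C at pos 2, read 0 -> (C,0)->write 0,move L,goto H. Now: state=H, head=1, tape[-2..3]=011000 (head:    ^)
State H reached at step 9; 9 <= 9 -> yes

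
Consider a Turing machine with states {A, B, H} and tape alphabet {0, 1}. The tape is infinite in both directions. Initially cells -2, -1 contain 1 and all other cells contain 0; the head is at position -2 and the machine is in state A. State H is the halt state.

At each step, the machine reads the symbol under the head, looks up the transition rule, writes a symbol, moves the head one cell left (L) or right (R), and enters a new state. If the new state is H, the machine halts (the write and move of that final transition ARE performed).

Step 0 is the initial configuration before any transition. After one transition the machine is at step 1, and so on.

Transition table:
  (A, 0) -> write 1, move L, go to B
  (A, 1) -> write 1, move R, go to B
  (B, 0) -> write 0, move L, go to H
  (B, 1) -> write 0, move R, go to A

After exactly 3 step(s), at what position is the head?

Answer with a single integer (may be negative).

Answer: -1

Derivation:
Step 1: in state A at pos -2, read 1 -> (A,1)->write 1,move R,goto B. Now: state=B, head=-1, tape[-3..0]=0110 (head:   ^)
Step 2: in state B at pos -1, read 1 -> (B,1)->write 0,move R,goto A. Now: state=A, head=0, tape[-3..1]=01000 (head:    ^)
Step 3: in state A at pos 0, read 0 -> (A,0)->write 1,move L,goto B. Now: state=B, head=-1, tape[-3..1]=01010 (head:   ^)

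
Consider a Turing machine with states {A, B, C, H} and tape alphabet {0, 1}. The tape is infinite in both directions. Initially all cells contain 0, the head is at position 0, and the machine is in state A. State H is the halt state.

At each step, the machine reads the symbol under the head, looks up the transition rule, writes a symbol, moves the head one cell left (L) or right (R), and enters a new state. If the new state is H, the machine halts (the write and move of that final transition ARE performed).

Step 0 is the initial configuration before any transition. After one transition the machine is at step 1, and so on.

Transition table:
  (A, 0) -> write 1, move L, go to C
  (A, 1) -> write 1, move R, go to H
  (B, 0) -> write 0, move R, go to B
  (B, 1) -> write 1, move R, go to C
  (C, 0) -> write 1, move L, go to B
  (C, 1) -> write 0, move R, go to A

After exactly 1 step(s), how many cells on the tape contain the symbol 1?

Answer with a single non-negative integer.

Answer: 1

Derivation:
Step 1: in state A at pos 0, read 0 -> (A,0)->write 1,move L,goto C. Now: state=C, head=-1, tape[-2..1]=0010 (head:  ^)
Cells containing 1 after step 1: {0} -> 1 cell(s)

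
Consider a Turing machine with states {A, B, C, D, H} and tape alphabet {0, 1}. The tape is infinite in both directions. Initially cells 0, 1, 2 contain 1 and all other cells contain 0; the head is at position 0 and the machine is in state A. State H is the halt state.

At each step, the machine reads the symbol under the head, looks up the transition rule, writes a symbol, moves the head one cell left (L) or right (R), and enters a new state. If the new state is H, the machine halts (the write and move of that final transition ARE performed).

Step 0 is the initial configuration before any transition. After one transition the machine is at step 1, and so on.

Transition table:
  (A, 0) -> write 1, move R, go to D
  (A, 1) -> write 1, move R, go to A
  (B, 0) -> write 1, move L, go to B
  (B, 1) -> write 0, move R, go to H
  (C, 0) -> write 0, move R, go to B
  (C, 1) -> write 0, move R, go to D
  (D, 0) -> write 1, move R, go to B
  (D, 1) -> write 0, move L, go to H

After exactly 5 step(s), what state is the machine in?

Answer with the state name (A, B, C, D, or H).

Answer: B

Derivation:
Step 1: in state A at pos 0, read 1 -> (A,1)->write 1,move R,goto A. Now: state=A, head=1, tape[-1..3]=01110 (head:   ^)
Step 2: in state A at pos 1, read 1 -> (A,1)->write 1,move R,goto A. Now: state=A, head=2, tape[-1..3]=01110 (head:    ^)
Step 3: in state A at pos 2, read 1 -> (A,1)->write 1,move R,goto A. Now: state=A, head=3, tape[-1..4]=011100 (head:     ^)
Step 4: in state A at pos 3, read 0 -> (A,0)->write 1,move R,goto D. Now: state=D, head=4, tape[-1..5]=0111100 (head:      ^)
Step 5: in state D at pos 4, read 0 -> (D,0)->write 1,move R,goto B. Now: state=B, head=5, tape[-1..6]=01111100 (head:       ^)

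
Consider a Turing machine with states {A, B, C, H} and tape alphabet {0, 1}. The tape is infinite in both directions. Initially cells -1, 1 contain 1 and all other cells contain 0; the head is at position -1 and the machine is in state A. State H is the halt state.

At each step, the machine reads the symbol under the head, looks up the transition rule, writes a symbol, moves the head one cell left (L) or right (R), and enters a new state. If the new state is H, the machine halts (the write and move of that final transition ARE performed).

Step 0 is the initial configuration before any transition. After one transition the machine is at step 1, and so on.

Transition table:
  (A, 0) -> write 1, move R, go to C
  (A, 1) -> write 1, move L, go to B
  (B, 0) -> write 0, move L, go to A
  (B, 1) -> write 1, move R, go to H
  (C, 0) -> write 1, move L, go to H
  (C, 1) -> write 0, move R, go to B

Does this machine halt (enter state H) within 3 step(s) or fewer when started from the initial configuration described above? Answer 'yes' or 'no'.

Answer: no

Derivation:
Step 1: in state A at pos -1, read 1 -> (A,1)->write 1,move L,goto B. Now: state=B, head=-2, tape[-3..2]=001010 (head:  ^)
Step 2: in state B at pos -2, read 0 -> (B,0)->write 0,move L,goto A. Now: state=A, head=-3, tape[-4..2]=0001010 (head:  ^)
Step 3: in state A at pos -3, read 0 -> (A,0)->write 1,move R,goto C. Now: state=C, head=-2, tape[-4..2]=0101010 (head:   ^)
After 3 step(s): state = C (not H) -> not halted within 3 -> no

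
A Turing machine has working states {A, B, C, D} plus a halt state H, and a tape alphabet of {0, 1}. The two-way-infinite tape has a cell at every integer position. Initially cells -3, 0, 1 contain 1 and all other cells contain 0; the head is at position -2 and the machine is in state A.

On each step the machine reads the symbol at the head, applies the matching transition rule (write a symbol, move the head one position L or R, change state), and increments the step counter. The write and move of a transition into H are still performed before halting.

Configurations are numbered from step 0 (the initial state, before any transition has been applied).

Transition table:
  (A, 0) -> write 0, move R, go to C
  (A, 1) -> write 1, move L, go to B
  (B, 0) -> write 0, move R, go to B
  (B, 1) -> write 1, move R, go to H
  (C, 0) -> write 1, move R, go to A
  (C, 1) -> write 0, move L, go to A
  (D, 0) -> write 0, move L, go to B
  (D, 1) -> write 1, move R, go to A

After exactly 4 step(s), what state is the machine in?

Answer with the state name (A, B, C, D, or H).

Step 1: in state A at pos -2, read 0 -> (A,0)->write 0,move R,goto C. Now: state=C, head=-1, tape[-4..2]=0100110 (head:    ^)
Step 2: in state C at pos -1, read 0 -> (C,0)->write 1,move R,goto A. Now: state=A, head=0, tape[-4..2]=0101110 (head:     ^)
Step 3: in state A at pos 0, read 1 -> (A,1)->write 1,move L,goto B. Now: state=B, head=-1, tape[-4..2]=0101110 (head:    ^)
Step 4: in state B at pos -1, read 1 -> (B,1)->write 1,move R,goto H. Now: state=H, head=0, tape[-4..2]=0101110 (head:     ^)

Answer: H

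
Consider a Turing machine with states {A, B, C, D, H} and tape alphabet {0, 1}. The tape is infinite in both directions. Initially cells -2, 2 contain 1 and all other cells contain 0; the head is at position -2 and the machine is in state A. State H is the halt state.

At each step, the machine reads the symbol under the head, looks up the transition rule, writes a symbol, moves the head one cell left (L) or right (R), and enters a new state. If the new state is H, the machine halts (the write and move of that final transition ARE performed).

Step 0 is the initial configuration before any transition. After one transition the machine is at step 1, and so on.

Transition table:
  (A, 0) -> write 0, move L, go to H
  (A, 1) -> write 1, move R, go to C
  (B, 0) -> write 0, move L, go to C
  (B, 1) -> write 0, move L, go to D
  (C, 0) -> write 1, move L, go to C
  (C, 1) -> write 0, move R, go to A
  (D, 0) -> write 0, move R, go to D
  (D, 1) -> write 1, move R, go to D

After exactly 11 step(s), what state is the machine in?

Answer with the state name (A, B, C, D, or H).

Step 1: in state A at pos -2, read 1 -> (A,1)->write 1,move R,goto C. Now: state=C, head=-1, tape[-3..3]=0100010 (head:   ^)
Step 2: in state C at pos -1, read 0 -> (C,0)->write 1,move L,goto C. Now: state=C, head=-2, tape[-3..3]=0110010 (head:  ^)
Step 3: in state C at pos -2, read 1 -> (C,1)->write 0,move R,goto A. Now: state=A, head=-1, tape[-3..3]=0010010 (head:   ^)
Step 4: in state A at pos -1, read 1 -> (A,1)->write 1,move R,goto C. Now: state=C, head=0, tape[-3..3]=0010010 (head:    ^)
Step 5: in state C at pos 0, read 0 -> (C,0)->write 1,move L,goto C. Now: state=C, head=-1, tape[-3..3]=0011010 (head:   ^)
Step 6: in state C at pos -1, read 1 -> (C,1)->write 0,move R,goto A. Now: state=A, head=0, tape[-3..3]=0001010 (head:    ^)
Step 7: in state A at pos 0, read 1 -> (A,1)->write 1,move R,goto C. Now: state=C, head=1, tape[-3..3]=0001010 (head:     ^)
Step 8: in state C at pos 1, read 0 -> (C,0)->write 1,move L,goto C. Now: state=C, head=0, tape[-3..3]=0001110 (head:    ^)
Step 9: in state C at pos 0, read 1 -> (C,1)->write 0,move R,goto A. Now: state=A, head=1, tape[-3..3]=0000110 (head:     ^)
Step 10: in state A at pos 1, read 1 -> (A,1)->write 1,move R,goto C. Now: state=C, head=2, tape[-3..3]=0000110 (head:      ^)
Step 11: in state C at pos 2, read 1 -> (C,1)->write 0,move R,goto A. Now: state=A, head=3, tape[-3..4]=00001000 (head:       ^)

Answer: A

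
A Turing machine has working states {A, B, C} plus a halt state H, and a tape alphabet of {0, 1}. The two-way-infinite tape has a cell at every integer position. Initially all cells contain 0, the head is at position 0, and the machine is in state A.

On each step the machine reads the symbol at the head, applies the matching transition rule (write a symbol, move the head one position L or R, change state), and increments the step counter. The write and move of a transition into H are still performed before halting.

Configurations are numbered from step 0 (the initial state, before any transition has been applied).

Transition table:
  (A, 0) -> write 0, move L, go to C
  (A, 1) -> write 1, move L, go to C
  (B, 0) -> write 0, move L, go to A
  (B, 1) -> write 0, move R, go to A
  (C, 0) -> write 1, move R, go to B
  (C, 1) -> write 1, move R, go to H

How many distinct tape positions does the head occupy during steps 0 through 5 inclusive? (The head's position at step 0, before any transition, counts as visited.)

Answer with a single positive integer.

Step 1: in state A at pos 0, read 0 -> (A,0)->write 0,move L,goto C. Now: state=C, head=-1, tape[-2..1]=0000 (head:  ^)
Step 2: in state C at pos -1, read 0 -> (C,0)->write 1,move R,goto B. Now: state=B, head=0, tape[-2..1]=0100 (head:   ^)
Step 3: in state B at pos 0, read 0 -> (B,0)->write 0,move L,goto A. Now: state=A, head=-1, tape[-2..1]=0100 (head:  ^)
Step 4: in state A at pos -1, read 1 -> (A,1)->write 1,move L,goto C. Now: state=C, head=-2, tape[-3..1]=00100 (head:  ^)
Step 5: in state C at pos -2, read 0 -> (C,0)->write 1,move R,goto B. Now: state=B, head=-1, tape[-3..1]=01100 (head:   ^)
Head positions at steps 0..5: starting at 0, distinct positions visited = {-2, -1, 0} -> 3 position(s)

Answer: 3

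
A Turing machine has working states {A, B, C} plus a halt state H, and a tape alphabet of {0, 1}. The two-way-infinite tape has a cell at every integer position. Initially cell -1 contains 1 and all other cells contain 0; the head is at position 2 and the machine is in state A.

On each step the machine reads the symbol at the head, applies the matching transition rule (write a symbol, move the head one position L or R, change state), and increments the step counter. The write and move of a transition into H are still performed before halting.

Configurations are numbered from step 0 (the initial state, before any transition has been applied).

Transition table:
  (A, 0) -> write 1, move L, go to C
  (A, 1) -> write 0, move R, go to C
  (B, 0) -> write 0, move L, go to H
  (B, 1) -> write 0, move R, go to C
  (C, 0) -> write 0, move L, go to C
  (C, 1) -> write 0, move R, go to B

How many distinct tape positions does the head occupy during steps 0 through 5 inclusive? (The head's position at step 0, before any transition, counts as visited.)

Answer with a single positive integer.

Answer: 4

Derivation:
Step 1: in state A at pos 2, read 0 -> (A,0)->write 1,move L,goto C. Now: state=C, head=1, tape[-2..3]=010010 (head:    ^)
Step 2: in state C at pos 1, read 0 -> (C,0)->write 0,move L,goto C. Now: state=C, head=0, tape[-2..3]=010010 (head:   ^)
Step 3: in state C at pos 0, read 0 -> (C,0)->write 0,move L,goto C. Now: state=C, head=-1, tape[-2..3]=010010 (head:  ^)
Step 4: in state C at pos -1, read 1 -> (C,1)->write 0,move R,goto B. Now: state=B, head=0, tape[-2..3]=000010 (head:   ^)
Step 5: in state B at pos 0, read 0 -> (B,0)->write 0,move L,goto H. Now: state=H, head=-1, tape[-2..3]=000010 (head:  ^)
Head positions at steps 0..5: starting at 2, distinct positions visited = {-1, 0, 1, 2} -> 4 position(s)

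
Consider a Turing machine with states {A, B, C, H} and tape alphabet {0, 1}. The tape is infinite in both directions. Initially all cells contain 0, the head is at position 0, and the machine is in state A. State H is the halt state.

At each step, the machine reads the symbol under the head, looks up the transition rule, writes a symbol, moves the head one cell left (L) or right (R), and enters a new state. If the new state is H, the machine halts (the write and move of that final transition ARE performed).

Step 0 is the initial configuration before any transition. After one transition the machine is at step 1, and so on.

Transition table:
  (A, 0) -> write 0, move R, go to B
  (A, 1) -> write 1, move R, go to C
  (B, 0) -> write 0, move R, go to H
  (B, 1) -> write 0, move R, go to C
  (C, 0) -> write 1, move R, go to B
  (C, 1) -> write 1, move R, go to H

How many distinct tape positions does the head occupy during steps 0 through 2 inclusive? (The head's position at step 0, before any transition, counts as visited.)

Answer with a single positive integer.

Step 1: in state A at pos 0, read 0 -> (A,0)->write 0,move R,goto B. Now: state=B, head=1, tape[-1..2]=0000 (head:   ^)
Step 2: in state B at pos 1, read 0 -> (B,0)->write 0,move R,goto H. Now: state=H, head=2, tape[-1..3]=00000 (head:    ^)
Head positions at steps 0..2: starting at 0, distinct positions visited = {0, 1, 2} -> 3 position(s)

Answer: 3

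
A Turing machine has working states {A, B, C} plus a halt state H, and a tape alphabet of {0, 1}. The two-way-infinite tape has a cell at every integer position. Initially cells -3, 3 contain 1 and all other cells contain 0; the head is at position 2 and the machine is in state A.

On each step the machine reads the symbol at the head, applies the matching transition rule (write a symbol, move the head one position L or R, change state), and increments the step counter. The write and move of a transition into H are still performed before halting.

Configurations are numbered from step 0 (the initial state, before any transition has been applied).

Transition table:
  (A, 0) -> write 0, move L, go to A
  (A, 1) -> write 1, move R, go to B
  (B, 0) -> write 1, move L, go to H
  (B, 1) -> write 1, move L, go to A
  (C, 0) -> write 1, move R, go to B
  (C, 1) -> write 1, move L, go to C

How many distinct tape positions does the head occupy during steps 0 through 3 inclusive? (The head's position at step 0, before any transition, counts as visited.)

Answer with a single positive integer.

Step 1: in state A at pos 2, read 0 -> (A,0)->write 0,move L,goto A. Now: state=A, head=1, tape[-4..4]=010000010 (head:      ^)
Step 2: in state A at pos 1, read 0 -> (A,0)->write 0,move L,goto A. Now: state=A, head=0, tape[-4..4]=010000010 (head:     ^)
Step 3: in state A at pos 0, read 0 -> (A,0)->write 0,move L,goto A. Now: state=A, head=-1, tape[-4..4]=010000010 (head:    ^)
Head positions at steps 0..3: starting at 2, distinct positions visited = {-1, 0, 1, 2} -> 4 position(s)

Answer: 4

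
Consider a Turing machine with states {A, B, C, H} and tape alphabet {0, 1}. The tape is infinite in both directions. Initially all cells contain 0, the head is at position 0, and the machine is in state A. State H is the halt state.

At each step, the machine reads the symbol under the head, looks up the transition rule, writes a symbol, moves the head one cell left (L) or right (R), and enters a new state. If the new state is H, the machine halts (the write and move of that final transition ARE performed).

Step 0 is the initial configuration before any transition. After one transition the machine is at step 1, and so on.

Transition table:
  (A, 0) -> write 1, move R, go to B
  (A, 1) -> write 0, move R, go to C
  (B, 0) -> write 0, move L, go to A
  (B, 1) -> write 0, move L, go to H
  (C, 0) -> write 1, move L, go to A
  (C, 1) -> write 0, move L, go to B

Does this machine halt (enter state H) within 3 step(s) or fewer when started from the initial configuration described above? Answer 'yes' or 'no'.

Step 1: in state A at pos 0, read 0 -> (A,0)->write 1,move R,goto B. Now: state=B, head=1, tape[-1..2]=0100 (head:   ^)
Step 2: in state B at pos 1, read 0 -> (B,0)->write 0,move L,goto A. Now: state=A, head=0, tape[-1..2]=0100 (head:  ^)
Step 3: in state A at pos 0, read 1 -> (A,1)->write 0,move R,goto C. Now: state=C, head=1, tape[-1..2]=0000 (head:   ^)
After 3 step(s): state = C (not H) -> not halted within 3 -> no

Answer: no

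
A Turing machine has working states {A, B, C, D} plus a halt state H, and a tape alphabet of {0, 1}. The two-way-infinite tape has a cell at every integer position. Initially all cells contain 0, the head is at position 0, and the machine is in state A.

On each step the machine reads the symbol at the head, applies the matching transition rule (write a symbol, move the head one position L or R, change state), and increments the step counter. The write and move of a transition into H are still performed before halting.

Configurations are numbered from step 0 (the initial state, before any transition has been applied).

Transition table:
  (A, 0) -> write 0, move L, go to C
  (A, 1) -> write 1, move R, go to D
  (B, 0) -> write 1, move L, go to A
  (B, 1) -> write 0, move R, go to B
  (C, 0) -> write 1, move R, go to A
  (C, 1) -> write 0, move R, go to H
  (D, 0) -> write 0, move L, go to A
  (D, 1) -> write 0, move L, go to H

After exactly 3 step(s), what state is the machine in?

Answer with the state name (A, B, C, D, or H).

Answer: C

Derivation:
Step 1: in state A at pos 0, read 0 -> (A,0)->write 0,move L,goto C. Now: state=C, head=-1, tape[-2..1]=0000 (head:  ^)
Step 2: in state C at pos -1, read 0 -> (C,0)->write 1,move R,goto A. Now: state=A, head=0, tape[-2..1]=0100 (head:   ^)
Step 3: in state A at pos 0, read 0 -> (A,0)->write 0,move L,goto C. Now: state=C, head=-1, tape[-2..1]=0100 (head:  ^)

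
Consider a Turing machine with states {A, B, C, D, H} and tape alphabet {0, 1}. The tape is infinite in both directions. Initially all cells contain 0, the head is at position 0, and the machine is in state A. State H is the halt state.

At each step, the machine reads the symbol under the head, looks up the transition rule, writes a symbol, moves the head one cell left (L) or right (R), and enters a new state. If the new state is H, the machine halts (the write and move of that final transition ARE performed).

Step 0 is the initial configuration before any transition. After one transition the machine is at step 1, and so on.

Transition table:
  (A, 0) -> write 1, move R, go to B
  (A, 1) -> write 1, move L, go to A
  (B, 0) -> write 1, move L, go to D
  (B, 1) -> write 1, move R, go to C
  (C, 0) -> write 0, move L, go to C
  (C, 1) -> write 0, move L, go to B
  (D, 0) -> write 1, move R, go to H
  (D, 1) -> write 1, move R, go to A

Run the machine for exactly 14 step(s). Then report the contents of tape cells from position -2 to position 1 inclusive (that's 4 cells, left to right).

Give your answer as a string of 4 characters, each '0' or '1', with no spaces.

Step 1: in state A at pos 0, read 0 -> (A,0)->write 1,move R,goto B. Now: state=B, head=1, tape[-1..2]=0100 (head:   ^)
Step 2: in state B at pos 1, read 0 -> (B,0)->write 1,move L,goto D. Now: state=D, head=0, tape[-1..2]=0110 (head:  ^)
Step 3: in state D at pos 0, read 1 -> (D,1)->write 1,move R,goto A. Now: state=A, head=1, tape[-1..2]=0110 (head:   ^)
Step 4: in state A at pos 1, read 1 -> (A,1)->write 1,move L,goto A. Now: state=A, head=0, tape[-1..2]=0110 (head:  ^)
Step 5: in state A at pos 0, read 1 -> (A,1)->write 1,move L,goto A. Now: state=A, head=-1, tape[-2..2]=00110 (head:  ^)
Step 6: in state A at pos -1, read 0 -> (A,0)->write 1,move R,goto B. Now: state=B, head=0, tape[-2..2]=01110 (head:   ^)
Step 7: in state B at pos 0, read 1 -> (B,1)->write 1,move R,goto C. Now: state=C, head=1, tape[-2..2]=01110 (head:    ^)
Step 8: in state C at pos 1, read 1 -> (C,1)->write 0,move L,goto B. Now: state=B, head=0, tape[-2..2]=01100 (head:   ^)
Step 9: in state B at pos 0, read 1 -> (B,1)->write 1,move R,goto C. Now: state=C, head=1, tape[-2..2]=01100 (head:    ^)
Step 10: in state C at pos 1, read 0 -> (C,0)->write 0,move L,goto C. Now: state=C, head=0, tape[-2..2]=01100 (head:   ^)
Step 11: in state C at pos 0, read 1 -> (C,1)->write 0,move L,goto B. Now: state=B, head=-1, tape[-2..2]=01000 (head:  ^)
Step 12: in state B at pos -1, read 1 -> (B,1)->write 1,move R,goto C. Now: state=C, head=0, tape[-2..2]=01000 (head:   ^)
Step 13: in state C at pos 0, read 0 -> (C,0)->write 0,move L,goto C. Now: state=C, head=-1, tape[-2..2]=01000 (head:  ^)
Step 14: in state C at pos -1, read 1 -> (C,1)->write 0,move L,goto B. Now: state=B, head=-2, tape[-3..2]=000000 (head:  ^)

Answer: 0000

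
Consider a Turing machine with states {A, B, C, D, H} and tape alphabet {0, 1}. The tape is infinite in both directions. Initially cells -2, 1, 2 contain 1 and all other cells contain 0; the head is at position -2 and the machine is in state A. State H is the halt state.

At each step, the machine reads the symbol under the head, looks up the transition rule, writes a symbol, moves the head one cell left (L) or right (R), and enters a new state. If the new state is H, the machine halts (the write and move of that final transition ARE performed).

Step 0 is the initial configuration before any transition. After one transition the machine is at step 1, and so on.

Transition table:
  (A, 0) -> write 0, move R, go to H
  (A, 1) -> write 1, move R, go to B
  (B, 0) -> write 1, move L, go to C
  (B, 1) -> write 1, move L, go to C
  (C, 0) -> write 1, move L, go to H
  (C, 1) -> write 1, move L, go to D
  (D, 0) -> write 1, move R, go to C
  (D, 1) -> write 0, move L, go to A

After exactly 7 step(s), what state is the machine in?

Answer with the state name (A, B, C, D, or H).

Step 1: in state A at pos -2, read 1 -> (A,1)->write 1,move R,goto B. Now: state=B, head=-1, tape[-3..3]=0100110 (head:   ^)
Step 2: in state B at pos -1, read 0 -> (B,0)->write 1,move L,goto C. Now: state=C, head=-2, tape[-3..3]=0110110 (head:  ^)
Step 3: in state C at pos -2, read 1 -> (C,1)->write 1,move L,goto D. Now: state=D, head=-3, tape[-4..3]=00110110 (head:  ^)
Step 4: in state D at pos -3, read 0 -> (D,0)->write 1,move R,goto C. Now: state=C, head=-2, tape[-4..3]=01110110 (head:   ^)
Step 5: in state C at pos -2, read 1 -> (C,1)->write 1,move L,goto D. Now: state=D, head=-3, tape[-4..3]=01110110 (head:  ^)
Step 6: in state D at pos -3, read 1 -> (D,1)->write 0,move L,goto A. Now: state=A, head=-4, tape[-5..3]=000110110 (head:  ^)
Step 7: in state A at pos -4, read 0 -> (A,0)->write 0,move R,goto H. Now: state=H, head=-3, tape[-5..3]=000110110 (head:   ^)

Answer: H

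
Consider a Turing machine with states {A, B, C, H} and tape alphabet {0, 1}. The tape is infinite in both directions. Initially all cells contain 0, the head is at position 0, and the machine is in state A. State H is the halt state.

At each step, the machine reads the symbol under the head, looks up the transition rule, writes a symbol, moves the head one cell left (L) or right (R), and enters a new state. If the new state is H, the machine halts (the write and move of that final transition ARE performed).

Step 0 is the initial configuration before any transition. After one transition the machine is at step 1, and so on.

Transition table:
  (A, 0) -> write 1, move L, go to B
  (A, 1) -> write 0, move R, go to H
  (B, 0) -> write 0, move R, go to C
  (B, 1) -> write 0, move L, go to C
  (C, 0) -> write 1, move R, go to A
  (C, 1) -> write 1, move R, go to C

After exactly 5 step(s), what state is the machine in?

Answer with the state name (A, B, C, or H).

Answer: B

Derivation:
Step 1: in state A at pos 0, read 0 -> (A,0)->write 1,move L,goto B. Now: state=B, head=-1, tape[-2..1]=0010 (head:  ^)
Step 2: in state B at pos -1, read 0 -> (B,0)->write 0,move R,goto C. Now: state=C, head=0, tape[-2..1]=0010 (head:   ^)
Step 3: in state C at pos 0, read 1 -> (C,1)->write 1,move R,goto C. Now: state=C, head=1, tape[-2..2]=00100 (head:    ^)
Step 4: in state C at pos 1, read 0 -> (C,0)->write 1,move R,goto A. Now: state=A, head=2, tape[-2..3]=001100 (head:     ^)
Step 5: in state A at pos 2, read 0 -> (A,0)->write 1,move L,goto B. Now: state=B, head=1, tape[-2..3]=001110 (head:    ^)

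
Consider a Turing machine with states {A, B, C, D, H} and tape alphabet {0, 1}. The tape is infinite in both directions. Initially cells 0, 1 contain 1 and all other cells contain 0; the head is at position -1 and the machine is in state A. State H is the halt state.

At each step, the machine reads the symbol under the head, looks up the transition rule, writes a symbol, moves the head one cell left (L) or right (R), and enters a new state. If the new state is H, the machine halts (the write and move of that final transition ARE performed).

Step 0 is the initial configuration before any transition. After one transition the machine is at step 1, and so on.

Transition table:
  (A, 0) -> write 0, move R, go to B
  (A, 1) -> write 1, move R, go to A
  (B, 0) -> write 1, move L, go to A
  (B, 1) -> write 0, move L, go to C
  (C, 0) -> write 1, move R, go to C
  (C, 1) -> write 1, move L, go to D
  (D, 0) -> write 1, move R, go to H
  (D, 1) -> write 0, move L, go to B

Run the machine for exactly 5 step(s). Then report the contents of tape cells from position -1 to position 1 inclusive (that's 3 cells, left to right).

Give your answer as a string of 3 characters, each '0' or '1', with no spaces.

Answer: 111

Derivation:
Step 1: in state A at pos -1, read 0 -> (A,0)->write 0,move R,goto B. Now: state=B, head=0, tape[-2..2]=00110 (head:   ^)
Step 2: in state B at pos 0, read 1 -> (B,1)->write 0,move L,goto C. Now: state=C, head=-1, tape[-2..2]=00010 (head:  ^)
Step 3: in state C at pos -1, read 0 -> (C,0)->write 1,move R,goto C. Now: state=C, head=0, tape[-2..2]=01010 (head:   ^)
Step 4: in state C at pos 0, read 0 -> (C,0)->write 1,move R,goto C. Now: state=C, head=1, tape[-2..2]=01110 (head:    ^)
Step 5: in state C at pos 1, read 1 -> (C,1)->write 1,move L,goto D. Now: state=D, head=0, tape[-2..2]=01110 (head:   ^)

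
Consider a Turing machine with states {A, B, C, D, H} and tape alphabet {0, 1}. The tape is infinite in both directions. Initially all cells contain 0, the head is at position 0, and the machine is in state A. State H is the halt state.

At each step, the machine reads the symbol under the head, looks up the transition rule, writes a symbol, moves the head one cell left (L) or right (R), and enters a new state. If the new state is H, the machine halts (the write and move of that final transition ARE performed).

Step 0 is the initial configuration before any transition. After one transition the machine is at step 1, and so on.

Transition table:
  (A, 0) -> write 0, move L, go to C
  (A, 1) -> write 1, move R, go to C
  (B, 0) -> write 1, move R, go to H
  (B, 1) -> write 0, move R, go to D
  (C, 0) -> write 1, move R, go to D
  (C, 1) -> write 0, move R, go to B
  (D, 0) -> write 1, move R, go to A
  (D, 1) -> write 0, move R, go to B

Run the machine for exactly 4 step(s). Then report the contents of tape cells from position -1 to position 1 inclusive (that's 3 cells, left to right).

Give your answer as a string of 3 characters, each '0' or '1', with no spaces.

Answer: 110

Derivation:
Step 1: in state A at pos 0, read 0 -> (A,0)->write 0,move L,goto C. Now: state=C, head=-1, tape[-2..1]=0000 (head:  ^)
Step 2: in state C at pos -1, read 0 -> (C,0)->write 1,move R,goto D. Now: state=D, head=0, tape[-2..1]=0100 (head:   ^)
Step 3: in state D at pos 0, read 0 -> (D,0)->write 1,move R,goto A. Now: state=A, head=1, tape[-2..2]=01100 (head:    ^)
Step 4: in state A at pos 1, read 0 -> (A,0)->write 0,move L,goto C. Now: state=C, head=0, tape[-2..2]=01100 (head:   ^)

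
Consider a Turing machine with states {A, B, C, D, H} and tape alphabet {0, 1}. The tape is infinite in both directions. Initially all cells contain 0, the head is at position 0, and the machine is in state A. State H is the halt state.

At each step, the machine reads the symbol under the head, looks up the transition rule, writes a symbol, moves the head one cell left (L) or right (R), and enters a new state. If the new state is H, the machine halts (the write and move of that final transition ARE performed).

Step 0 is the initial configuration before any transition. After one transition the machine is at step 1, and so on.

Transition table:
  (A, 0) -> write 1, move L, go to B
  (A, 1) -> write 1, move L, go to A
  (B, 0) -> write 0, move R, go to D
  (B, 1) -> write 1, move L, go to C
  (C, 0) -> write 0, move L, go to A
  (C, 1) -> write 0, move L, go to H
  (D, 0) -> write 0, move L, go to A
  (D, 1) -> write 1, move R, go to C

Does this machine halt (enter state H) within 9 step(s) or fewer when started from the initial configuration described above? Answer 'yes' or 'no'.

Answer: yes

Derivation:
Step 1: in state A at pos 0, read 0 -> (A,0)->write 1,move L,goto B. Now: state=B, head=-1, tape[-2..1]=0010 (head:  ^)
Step 2: in state B at pos -1, read 0 -> (B,0)->write 0,move R,goto D. Now: state=D, head=0, tape[-2..1]=0010 (head:   ^)
Step 3: in state D at pos 0, read 1 -> (D,1)->write 1,move R,goto C. Now: state=C, head=1, tape[-2..2]=00100 (head:    ^)
Step 4: in state C at pos 1, read 0 -> (C,0)->write 0,move L,goto A. Now: state=A, head=0, tape[-2..2]=00100 (head:   ^)
Step 5: in state A at pos 0, read 1 -> (A,1)->write 1,move L,goto A. Now: state=A, head=-1, tape[-2..2]=00100 (head:  ^)
Step 6: in state A at pos -1, read 0 -> (A,0)->write 1,move L,goto B. Now: state=B, head=-2, tape[-3..2]=001100 (head:  ^)
Step 7: in state B at pos -2, read 0 -> (B,0)->write 0,move R,goto D. Now: state=D, head=-1, tape[-3..2]=001100 (head:   ^)
Step 8: in state D at pos -1, read 1 -> (D,1)->write 1,move R,goto C. Now: state=C, head=0, tape[-3..2]=001100 (head:    ^)
Step 9: in state C at pos 0, read 1 -> (C,1)->write 0,move L,goto H. Now: state=H, head=-1, tape[-3..2]=001000 (head:   ^)
State H reached at step 9; 9 <= 9 -> yes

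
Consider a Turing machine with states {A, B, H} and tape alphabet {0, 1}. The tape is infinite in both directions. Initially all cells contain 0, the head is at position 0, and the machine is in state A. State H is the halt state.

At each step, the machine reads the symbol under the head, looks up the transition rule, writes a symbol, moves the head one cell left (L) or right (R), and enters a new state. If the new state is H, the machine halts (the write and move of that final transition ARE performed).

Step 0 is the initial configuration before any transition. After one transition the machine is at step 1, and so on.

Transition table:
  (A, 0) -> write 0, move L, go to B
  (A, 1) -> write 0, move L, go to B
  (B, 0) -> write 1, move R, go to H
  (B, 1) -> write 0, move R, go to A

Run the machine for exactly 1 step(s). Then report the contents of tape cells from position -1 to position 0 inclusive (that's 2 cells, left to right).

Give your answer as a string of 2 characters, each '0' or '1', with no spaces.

Step 1: in state A at pos 0, read 0 -> (A,0)->write 0,move L,goto B. Now: state=B, head=-1, tape[-2..1]=0000 (head:  ^)

Answer: 00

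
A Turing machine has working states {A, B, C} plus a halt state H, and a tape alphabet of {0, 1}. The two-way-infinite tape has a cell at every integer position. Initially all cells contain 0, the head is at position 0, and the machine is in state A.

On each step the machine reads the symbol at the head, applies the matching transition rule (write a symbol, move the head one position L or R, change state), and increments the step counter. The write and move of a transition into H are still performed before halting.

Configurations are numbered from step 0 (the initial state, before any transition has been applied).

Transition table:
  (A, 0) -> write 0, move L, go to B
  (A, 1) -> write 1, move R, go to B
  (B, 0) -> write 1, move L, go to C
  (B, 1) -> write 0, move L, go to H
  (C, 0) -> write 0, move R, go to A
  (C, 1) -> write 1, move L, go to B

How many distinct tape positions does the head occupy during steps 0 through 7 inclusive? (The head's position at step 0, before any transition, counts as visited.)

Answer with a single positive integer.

Step 1: in state A at pos 0, read 0 -> (A,0)->write 0,move L,goto B. Now: state=B, head=-1, tape[-2..1]=0000 (head:  ^)
Step 2: in state B at pos -1, read 0 -> (B,0)->write 1,move L,goto C. Now: state=C, head=-2, tape[-3..1]=00100 (head:  ^)
Step 3: in state C at pos -2, read 0 -> (C,0)->write 0,move R,goto A. Now: state=A, head=-1, tape[-3..1]=00100 (head:   ^)
Step 4: in state A at pos -1, read 1 -> (A,1)->write 1,move R,goto B. Now: state=B, head=0, tape[-3..1]=00100 (head:    ^)
Step 5: in state B at pos 0, read 0 -> (B,0)->write 1,move L,goto C. Now: state=C, head=-1, tape[-3..1]=00110 (head:   ^)
Step 6: in state C at pos -1, read 1 -> (C,1)->write 1,move L,goto B. Now: state=B, head=-2, tape[-3..1]=00110 (head:  ^)
Step 7: in state B at pos -2, read 0 -> (B,0)->write 1,move L,goto C. Now: state=C, head=-3, tape[-4..1]=001110 (head:  ^)
Head positions at steps 0..7: starting at 0, distinct positions visited = {-3, -2, -1, 0} -> 4 position(s)

Answer: 4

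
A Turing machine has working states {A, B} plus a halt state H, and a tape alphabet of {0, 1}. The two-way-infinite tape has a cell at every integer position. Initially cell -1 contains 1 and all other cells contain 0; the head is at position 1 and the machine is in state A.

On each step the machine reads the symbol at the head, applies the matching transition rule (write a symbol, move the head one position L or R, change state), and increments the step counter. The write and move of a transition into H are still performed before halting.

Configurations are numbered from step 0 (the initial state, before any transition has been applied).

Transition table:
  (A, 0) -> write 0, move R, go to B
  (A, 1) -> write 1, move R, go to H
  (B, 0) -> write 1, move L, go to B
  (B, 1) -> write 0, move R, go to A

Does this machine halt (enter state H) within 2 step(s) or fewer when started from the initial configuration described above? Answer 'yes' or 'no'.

Answer: no

Derivation:
Step 1: in state A at pos 1, read 0 -> (A,0)->write 0,move R,goto B. Now: state=B, head=2, tape[-2..3]=010000 (head:     ^)
Step 2: in state B at pos 2, read 0 -> (B,0)->write 1,move L,goto B. Now: state=B, head=1, tape[-2..3]=010010 (head:    ^)
After 2 step(s): state = B (not H) -> not halted within 2 -> no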